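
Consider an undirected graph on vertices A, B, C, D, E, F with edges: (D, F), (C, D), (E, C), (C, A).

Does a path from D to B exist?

No

Explore from D.
Distance 1: reach C, F.
Distance 2: reach A, E.
The search is exhausted without reaching B; it lies in a different component.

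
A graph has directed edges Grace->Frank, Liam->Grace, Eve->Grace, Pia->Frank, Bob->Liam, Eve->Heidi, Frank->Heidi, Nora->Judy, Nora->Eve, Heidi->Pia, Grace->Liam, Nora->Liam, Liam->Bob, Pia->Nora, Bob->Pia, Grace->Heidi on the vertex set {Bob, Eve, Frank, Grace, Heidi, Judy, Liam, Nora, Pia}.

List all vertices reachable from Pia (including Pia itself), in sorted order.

Bob, Eve, Frank, Grace, Heidi, Judy, Liam, Nora, Pia

Start at Pia.
Its neighbours: Frank, Nora.
Then their neighbours: Eve, Heidi, Judy, Liam.
Then next layer: Bob, Grace.
Every vertex is now reached.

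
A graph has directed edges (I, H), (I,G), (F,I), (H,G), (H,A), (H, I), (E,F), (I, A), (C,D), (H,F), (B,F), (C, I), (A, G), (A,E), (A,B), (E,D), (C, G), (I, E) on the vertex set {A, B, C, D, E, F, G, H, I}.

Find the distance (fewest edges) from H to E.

Distance 0: H.
Distance 1: A, F, G, I.
Distance 2: B, E — contains E.

2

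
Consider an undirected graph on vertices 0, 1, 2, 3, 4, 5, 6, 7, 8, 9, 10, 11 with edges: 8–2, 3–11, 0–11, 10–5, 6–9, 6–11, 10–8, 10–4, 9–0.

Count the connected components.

From 0: component {0, 3, 6, 9, 11}.
From 1: component {1}.
From 2: component {2, 4, 5, 8, 10}.
From 7: component {7}.
That's 4 components.

4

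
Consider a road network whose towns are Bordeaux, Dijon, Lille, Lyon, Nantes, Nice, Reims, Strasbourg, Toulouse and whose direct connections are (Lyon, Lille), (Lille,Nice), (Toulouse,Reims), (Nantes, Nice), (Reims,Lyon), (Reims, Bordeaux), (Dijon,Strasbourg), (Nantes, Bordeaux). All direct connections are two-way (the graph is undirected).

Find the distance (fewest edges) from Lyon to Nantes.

3

Distance 0: Lyon.
Distance 1: Lille, Reims.
Distance 2: Bordeaux, Nice, Toulouse.
Distance 3: Nantes — contains Nantes.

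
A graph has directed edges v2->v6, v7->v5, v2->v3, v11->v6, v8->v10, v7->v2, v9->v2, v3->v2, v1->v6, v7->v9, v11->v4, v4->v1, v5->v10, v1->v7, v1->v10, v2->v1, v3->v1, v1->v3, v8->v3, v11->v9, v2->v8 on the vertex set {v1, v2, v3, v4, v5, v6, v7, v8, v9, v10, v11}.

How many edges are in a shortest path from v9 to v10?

3

Distance 0: v9.
Distance 1: v2.
Distance 2: v1, v3, v6, v8.
Distance 3: v7, v10 — contains v10.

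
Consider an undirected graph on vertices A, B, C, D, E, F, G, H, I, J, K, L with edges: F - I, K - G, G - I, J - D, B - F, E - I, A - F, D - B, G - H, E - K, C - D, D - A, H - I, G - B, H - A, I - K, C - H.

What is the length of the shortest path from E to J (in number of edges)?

Distance 0: E.
Distance 1: I, K.
Distance 2: F, G, H.
Distance 3: A, B, C.
Distance 4: D.
Distance 5: J — contains J.

5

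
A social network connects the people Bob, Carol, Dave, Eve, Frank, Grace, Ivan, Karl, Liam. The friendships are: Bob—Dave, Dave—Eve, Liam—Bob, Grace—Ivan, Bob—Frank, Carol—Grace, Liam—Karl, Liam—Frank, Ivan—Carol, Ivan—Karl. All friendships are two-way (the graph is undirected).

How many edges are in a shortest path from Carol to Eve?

Distance 0: Carol.
Distance 1: Grace, Ivan.
Distance 2: Karl.
Distance 3: Liam.
Distance 4: Bob, Frank.
Distance 5: Dave.
Distance 6: Eve — contains Eve.

6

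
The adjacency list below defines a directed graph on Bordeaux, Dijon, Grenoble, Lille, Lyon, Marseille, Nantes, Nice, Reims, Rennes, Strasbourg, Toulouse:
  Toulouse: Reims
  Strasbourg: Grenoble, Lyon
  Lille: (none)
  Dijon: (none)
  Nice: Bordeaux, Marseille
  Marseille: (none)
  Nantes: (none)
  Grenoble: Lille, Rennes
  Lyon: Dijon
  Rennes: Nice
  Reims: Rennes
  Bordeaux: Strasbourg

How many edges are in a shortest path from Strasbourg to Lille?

Distance 0: Strasbourg.
Distance 1: Grenoble, Lyon.
Distance 2: Dijon, Lille, Rennes — contains Lille.

2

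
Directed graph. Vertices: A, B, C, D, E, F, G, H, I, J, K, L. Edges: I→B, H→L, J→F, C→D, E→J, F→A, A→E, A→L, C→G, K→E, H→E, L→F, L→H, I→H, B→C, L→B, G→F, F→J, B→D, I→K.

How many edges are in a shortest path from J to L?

3

Distance 0: J.
Distance 1: F.
Distance 2: A.
Distance 3: E, L — contains L.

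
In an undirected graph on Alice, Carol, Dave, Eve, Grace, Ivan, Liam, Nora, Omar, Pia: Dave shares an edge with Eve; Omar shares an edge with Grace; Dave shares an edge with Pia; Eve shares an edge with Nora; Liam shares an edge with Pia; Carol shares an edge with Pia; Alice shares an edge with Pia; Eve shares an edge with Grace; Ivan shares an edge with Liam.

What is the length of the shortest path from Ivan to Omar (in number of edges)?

6

Distance 0: Ivan.
Distance 1: Liam.
Distance 2: Pia.
Distance 3: Alice, Carol, Dave.
Distance 4: Eve.
Distance 5: Grace, Nora.
Distance 6: Omar — contains Omar.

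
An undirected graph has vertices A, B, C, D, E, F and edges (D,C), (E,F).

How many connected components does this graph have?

From A: component {A}.
From B: component {B}.
From C: component {C, D}.
From E: component {E, F}.
That's 4 components.

4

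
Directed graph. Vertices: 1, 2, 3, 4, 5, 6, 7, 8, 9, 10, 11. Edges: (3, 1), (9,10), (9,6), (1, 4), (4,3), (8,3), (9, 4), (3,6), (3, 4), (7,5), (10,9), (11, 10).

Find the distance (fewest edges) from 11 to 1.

5

Distance 0: 11.
Distance 1: 10.
Distance 2: 9.
Distance 3: 4, 6.
Distance 4: 3.
Distance 5: 1 — contains 1.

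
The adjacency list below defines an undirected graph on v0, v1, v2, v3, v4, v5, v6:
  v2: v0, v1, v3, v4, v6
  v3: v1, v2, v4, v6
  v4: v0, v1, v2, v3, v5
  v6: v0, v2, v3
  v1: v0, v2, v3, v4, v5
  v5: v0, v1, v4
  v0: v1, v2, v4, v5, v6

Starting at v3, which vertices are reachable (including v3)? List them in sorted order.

Start at v3.
Its neighbours: v1, v2, v4, v6.
Then their neighbours: v0, v5.
Every vertex is now reached.

v0, v1, v2, v3, v4, v5, v6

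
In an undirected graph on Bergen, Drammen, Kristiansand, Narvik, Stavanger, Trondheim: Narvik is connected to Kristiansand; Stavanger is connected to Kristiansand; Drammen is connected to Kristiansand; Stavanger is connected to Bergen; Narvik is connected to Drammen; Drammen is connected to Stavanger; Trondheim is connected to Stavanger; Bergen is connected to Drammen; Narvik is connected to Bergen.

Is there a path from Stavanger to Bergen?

Yes

Explore from Stavanger.
Distance 1: reach Bergen, Drammen, Kristiansand, Trondheim.
Found Bergen.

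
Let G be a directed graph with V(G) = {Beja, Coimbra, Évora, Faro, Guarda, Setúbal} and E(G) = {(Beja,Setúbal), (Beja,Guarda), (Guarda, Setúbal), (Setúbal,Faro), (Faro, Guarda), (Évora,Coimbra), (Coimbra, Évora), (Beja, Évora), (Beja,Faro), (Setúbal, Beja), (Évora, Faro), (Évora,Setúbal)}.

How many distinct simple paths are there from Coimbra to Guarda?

Coimbra→Évora→Faro→Guarda
Coimbra→Évora→Setúbal→Beja→Faro→Guarda
Coimbra→Évora→Setúbal→Beja→Guarda
Coimbra→Évora→Setúbal→Faro→Guarda

4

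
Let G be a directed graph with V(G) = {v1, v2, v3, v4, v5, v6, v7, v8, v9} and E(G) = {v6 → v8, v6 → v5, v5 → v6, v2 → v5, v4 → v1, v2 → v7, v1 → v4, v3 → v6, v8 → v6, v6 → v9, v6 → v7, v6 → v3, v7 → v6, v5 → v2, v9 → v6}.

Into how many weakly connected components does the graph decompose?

From v1: component {v1, v4}.
From v2: component {v2, v3, v5, v6, v7, v8, v9}.
That's 2 components.

2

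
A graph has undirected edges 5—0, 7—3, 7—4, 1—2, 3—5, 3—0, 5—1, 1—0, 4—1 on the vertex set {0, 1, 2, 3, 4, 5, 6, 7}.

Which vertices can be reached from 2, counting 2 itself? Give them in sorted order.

Start at 2.
Its neighbours: 1.
Then their neighbours: 0, 4, 5.
Then next layer: 3, 7.
Nothing further is reachable.

0, 1, 2, 3, 4, 5, 7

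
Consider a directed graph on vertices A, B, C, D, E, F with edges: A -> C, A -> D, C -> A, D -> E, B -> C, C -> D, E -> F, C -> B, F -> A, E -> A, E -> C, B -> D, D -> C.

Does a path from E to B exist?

Yes

Explore from E.
Distance 1: reach A, C, F.
Distance 2: reach B, D.
Found B.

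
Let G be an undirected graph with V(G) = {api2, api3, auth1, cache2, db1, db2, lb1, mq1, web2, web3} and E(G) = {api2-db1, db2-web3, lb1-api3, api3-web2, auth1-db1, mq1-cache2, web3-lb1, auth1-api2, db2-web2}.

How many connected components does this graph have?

3

From api2: component {api2, auth1, db1}.
From api3: component {api3, db2, lb1, web2, web3}.
From cache2: component {cache2, mq1}.
That's 3 components.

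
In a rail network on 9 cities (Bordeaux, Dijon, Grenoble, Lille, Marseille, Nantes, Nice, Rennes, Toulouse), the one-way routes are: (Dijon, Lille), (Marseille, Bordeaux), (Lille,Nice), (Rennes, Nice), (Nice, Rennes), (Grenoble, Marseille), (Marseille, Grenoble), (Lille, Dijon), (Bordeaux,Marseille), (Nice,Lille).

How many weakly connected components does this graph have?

4

From Bordeaux: component {Bordeaux, Grenoble, Marseille}.
From Dijon: component {Dijon, Lille, Nice, Rennes}.
From Nantes: component {Nantes}.
From Toulouse: component {Toulouse}.
That's 4 components.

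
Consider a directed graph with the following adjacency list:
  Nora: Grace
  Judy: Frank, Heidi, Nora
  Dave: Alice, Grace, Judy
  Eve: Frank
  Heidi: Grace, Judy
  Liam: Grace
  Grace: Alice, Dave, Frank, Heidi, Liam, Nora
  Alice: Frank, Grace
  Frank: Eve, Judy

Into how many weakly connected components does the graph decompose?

From Alice: component {Alice, Dave, Eve, Frank, Grace, Heidi, Judy, Liam, Nora}.
That's 1 component.

1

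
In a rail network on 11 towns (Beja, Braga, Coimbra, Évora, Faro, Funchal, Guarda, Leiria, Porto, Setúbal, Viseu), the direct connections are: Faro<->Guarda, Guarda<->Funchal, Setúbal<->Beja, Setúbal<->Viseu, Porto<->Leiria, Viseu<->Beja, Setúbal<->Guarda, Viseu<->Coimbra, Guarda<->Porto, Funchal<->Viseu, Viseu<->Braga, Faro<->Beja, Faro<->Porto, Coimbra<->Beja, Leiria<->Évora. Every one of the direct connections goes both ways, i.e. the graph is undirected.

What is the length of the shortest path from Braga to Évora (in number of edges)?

Distance 0: Braga.
Distance 1: Viseu.
Distance 2: Beja, Coimbra, Funchal, Setúbal.
Distance 3: Faro, Guarda.
Distance 4: Porto.
Distance 5: Leiria.
Distance 6: Évora — contains Évora.

6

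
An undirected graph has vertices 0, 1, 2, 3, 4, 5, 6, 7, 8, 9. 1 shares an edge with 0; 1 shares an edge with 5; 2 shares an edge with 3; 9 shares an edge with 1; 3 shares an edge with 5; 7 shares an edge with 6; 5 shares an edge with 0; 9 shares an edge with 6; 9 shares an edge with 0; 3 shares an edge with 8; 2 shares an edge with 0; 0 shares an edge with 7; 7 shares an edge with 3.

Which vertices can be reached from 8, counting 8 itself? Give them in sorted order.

0, 1, 2, 3, 5, 6, 7, 8, 9

Start at 8.
Its neighbours: 3.
Then their neighbours: 2, 5, 7.
Then next layer: 0, 1, 6.
Then next layer: 9.
Nothing further is reachable.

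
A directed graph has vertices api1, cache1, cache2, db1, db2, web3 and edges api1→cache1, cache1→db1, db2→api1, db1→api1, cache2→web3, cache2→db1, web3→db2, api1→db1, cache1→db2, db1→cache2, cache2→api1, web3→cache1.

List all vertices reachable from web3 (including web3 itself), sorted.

Start at web3.
Its neighbours: cache1, db2.
Then their neighbours: api1, db1.
Then next layer: cache2.
Every vertex is now reached.

api1, cache1, cache2, db1, db2, web3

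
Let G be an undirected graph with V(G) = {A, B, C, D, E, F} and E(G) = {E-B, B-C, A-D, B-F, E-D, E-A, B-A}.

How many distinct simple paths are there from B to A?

3

B–A
B–E–A
B–E–D–A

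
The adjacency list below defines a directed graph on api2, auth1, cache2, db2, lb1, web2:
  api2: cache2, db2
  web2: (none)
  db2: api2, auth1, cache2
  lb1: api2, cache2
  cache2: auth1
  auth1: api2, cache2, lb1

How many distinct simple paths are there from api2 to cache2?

4

api2→cache2
api2→db2→auth1→cache2
api2→db2→auth1→lb1→cache2
api2→db2→cache2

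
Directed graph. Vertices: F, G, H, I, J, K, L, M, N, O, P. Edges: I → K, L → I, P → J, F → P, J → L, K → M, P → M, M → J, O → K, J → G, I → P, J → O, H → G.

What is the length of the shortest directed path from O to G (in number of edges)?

Distance 0: O.
Distance 1: K.
Distance 2: M.
Distance 3: J.
Distance 4: G, L — contains G.

4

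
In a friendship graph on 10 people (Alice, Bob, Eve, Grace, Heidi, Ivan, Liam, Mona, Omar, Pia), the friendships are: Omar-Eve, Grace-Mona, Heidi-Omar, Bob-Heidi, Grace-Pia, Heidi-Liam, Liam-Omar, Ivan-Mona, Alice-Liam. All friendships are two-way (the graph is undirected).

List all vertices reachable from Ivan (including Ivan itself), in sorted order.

Grace, Ivan, Mona, Pia

Start at Ivan.
Its neighbours: Mona.
Then their neighbours: Grace.
Then next layer: Pia.
Nothing further is reachable.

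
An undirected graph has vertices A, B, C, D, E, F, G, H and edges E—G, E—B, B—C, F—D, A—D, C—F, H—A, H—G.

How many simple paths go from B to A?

2

B–C–F–D–A
B–E–G–H–A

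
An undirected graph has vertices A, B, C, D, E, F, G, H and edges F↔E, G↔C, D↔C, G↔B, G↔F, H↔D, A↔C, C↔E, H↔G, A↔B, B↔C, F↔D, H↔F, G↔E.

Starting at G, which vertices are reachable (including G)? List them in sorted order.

Start at G.
Its neighbours: B, C, E, F, H.
Then their neighbours: A, D.
Every vertex is now reached.

A, B, C, D, E, F, G, H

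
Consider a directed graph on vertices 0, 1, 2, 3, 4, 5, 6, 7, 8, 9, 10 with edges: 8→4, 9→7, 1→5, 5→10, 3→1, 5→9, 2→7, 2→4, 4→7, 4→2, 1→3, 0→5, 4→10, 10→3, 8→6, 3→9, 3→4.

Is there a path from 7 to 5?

No

7 has no outgoing edges, so nothing is reachable from it.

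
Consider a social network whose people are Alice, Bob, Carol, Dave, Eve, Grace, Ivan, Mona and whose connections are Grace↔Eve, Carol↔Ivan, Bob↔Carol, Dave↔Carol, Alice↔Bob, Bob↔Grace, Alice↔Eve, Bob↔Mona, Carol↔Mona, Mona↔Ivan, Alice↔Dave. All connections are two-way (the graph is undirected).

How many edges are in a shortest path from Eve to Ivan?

4

Distance 0: Eve.
Distance 1: Alice, Grace.
Distance 2: Bob, Dave.
Distance 3: Carol, Mona.
Distance 4: Ivan — contains Ivan.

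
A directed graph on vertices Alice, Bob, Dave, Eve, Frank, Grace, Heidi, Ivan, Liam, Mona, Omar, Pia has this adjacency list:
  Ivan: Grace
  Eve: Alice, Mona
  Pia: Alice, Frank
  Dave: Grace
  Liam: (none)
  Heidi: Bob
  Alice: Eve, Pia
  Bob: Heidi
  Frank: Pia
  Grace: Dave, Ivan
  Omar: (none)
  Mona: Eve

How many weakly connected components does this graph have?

5

From Alice: component {Alice, Eve, Frank, Mona, Pia}.
From Bob: component {Bob, Heidi}.
From Dave: component {Dave, Grace, Ivan}.
From Liam: component {Liam}.
From Omar: component {Omar}.
That's 5 components.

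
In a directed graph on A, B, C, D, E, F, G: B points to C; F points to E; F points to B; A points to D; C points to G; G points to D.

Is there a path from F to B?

Yes

Explore from F.
Distance 1: reach B, E.
Found B.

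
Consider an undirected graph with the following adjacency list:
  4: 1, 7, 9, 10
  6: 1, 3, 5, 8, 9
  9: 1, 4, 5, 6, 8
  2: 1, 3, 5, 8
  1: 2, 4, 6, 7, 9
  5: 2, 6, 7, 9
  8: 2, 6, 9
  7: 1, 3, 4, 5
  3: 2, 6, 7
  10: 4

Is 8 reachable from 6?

Explore from 6.
Distance 1: reach 1, 3, 5, 8, 9.
Found 8.

Yes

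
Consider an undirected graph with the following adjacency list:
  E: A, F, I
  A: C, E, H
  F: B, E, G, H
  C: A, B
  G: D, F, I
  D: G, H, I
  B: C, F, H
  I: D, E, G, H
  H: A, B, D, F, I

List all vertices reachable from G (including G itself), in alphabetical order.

Start at G.
Its neighbours: D, F, I.
Then their neighbours: B, E, H.
Then next layer: A, C.
Every vertex is now reached.

A, B, C, D, E, F, G, H, I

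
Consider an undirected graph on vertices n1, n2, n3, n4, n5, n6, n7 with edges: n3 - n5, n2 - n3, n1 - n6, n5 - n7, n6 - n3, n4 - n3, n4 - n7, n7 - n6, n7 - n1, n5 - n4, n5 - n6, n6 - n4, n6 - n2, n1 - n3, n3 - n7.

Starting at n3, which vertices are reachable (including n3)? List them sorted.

Start at n3.
Its neighbours: n1, n2, n4, n5, n6, n7.
Every vertex is now reached.

n1, n2, n3, n4, n5, n6, n7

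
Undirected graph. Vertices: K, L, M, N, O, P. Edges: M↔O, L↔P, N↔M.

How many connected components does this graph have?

From K: component {K}.
From L: component {L, P}.
From M: component {M, N, O}.
That's 3 components.

3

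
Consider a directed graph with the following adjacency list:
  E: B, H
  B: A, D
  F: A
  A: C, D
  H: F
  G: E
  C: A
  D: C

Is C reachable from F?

Yes

Explore from F.
Distance 1: reach A.
Distance 2: reach C, D.
Found C.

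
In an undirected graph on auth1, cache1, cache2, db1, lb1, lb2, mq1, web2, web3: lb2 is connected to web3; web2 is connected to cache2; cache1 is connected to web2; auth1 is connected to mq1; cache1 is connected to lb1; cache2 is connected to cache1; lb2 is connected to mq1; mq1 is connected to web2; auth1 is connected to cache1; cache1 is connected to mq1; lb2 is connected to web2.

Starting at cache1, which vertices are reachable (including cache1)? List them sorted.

Start at cache1.
Its neighbours: auth1, cache2, lb1, mq1, web2.
Then their neighbours: lb2.
Then next layer: web3.
Nothing further is reachable.

auth1, cache1, cache2, lb1, lb2, mq1, web2, web3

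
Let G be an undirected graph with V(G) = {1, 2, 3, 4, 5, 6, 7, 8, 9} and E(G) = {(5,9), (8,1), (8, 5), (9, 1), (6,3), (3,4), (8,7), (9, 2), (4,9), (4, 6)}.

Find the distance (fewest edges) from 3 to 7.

Distance 0: 3.
Distance 1: 4, 6.
Distance 2: 9.
Distance 3: 1, 2, 5.
Distance 4: 8.
Distance 5: 7 — contains 7.

5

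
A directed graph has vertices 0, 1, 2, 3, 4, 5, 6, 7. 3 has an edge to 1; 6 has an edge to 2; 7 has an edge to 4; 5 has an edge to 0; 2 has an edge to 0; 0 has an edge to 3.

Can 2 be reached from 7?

Explore from 7.
Distance 1: reach 4.
The search from 7 is exhausted; no directed path reaches 2.

No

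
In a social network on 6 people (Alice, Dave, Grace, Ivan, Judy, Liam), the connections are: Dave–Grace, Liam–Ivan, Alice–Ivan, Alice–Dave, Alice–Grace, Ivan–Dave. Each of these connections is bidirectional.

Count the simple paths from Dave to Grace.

Dave–Alice–Grace
Dave–Grace
Dave–Ivan–Alice–Grace

3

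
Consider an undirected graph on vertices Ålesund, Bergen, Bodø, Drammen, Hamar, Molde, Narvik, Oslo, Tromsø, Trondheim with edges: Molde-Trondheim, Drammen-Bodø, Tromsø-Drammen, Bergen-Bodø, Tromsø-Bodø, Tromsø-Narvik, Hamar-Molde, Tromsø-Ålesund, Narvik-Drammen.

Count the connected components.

From Ålesund: component {Ålesund, Bergen, Bodø, Drammen, Narvik, Tromsø}.
From Hamar: component {Hamar, Molde, Trondheim}.
From Oslo: component {Oslo}.
That's 3 components.

3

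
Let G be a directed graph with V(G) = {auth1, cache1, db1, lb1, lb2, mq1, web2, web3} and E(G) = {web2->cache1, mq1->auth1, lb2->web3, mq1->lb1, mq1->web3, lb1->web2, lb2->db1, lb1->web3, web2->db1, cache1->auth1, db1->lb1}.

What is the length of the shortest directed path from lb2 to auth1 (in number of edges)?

Distance 0: lb2.
Distance 1: db1, web3.
Distance 2: lb1.
Distance 3: web2.
Distance 4: cache1.
Distance 5: auth1 — contains auth1.

5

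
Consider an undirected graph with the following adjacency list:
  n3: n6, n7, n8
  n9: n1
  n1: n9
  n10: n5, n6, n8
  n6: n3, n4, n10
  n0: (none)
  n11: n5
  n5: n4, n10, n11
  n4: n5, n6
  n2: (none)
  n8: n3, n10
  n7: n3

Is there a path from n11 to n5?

Yes

Explore from n11.
Distance 1: reach n5.
Found n5.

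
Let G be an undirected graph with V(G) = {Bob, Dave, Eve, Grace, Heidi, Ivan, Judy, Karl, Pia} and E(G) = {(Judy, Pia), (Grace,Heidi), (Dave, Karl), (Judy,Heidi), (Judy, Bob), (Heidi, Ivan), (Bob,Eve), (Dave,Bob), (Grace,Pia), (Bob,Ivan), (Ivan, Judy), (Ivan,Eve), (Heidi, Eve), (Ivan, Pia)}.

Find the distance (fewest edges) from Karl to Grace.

5

Distance 0: Karl.
Distance 1: Dave.
Distance 2: Bob.
Distance 3: Eve, Ivan, Judy.
Distance 4: Heidi, Pia.
Distance 5: Grace — contains Grace.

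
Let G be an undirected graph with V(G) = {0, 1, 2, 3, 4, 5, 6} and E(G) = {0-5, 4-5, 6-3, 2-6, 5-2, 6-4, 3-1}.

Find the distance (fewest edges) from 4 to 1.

3

Distance 0: 4.
Distance 1: 5, 6.
Distance 2: 0, 2, 3.
Distance 3: 1 — contains 1.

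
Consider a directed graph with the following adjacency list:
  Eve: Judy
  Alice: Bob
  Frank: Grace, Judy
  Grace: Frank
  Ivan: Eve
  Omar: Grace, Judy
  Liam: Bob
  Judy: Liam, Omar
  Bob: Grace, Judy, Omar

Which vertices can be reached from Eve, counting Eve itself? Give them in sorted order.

Bob, Eve, Frank, Grace, Judy, Liam, Omar

Start at Eve.
Its neighbours: Judy.
Then their neighbours: Liam, Omar.
Then next layer: Bob, Grace.
Then next layer: Frank.
Nothing further is reachable.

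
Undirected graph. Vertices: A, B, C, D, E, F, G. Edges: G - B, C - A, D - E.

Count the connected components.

4

From A: component {A, C}.
From B: component {B, G}.
From D: component {D, E}.
From F: component {F}.
That's 4 components.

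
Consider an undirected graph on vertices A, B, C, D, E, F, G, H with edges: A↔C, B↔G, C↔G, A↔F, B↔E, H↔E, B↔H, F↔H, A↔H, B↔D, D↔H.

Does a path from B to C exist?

Yes

Explore from B.
Distance 1: reach D, E, G, H.
Distance 2: reach A, C, F.
Found C.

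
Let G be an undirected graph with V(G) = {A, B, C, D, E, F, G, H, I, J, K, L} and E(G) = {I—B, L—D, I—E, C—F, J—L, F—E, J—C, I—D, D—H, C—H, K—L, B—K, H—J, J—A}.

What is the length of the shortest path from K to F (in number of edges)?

Distance 0: K.
Distance 1: B, L.
Distance 2: D, I, J.
Distance 3: A, C, E, H.
Distance 4: F — contains F.

4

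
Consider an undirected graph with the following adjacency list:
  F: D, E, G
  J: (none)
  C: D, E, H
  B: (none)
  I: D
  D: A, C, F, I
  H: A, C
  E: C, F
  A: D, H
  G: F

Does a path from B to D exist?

No

B has no edges, so nothing is reachable from it.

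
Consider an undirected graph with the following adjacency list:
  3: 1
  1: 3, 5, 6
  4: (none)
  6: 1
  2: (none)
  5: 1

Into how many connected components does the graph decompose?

From 1: component {1, 3, 5, 6}.
From 2: component {2}.
From 4: component {4}.
That's 3 components.

3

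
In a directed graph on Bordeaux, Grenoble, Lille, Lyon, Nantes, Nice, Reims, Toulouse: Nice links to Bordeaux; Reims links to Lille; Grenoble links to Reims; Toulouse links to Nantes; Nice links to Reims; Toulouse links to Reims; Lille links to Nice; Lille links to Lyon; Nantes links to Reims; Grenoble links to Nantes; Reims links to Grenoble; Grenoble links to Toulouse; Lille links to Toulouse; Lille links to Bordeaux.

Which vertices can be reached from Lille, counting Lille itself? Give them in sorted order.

Bordeaux, Grenoble, Lille, Lyon, Nantes, Nice, Reims, Toulouse

Start at Lille.
Its neighbours: Bordeaux, Lyon, Nice, Toulouse.
Then their neighbours: Nantes, Reims.
Then next layer: Grenoble.
Every vertex is now reached.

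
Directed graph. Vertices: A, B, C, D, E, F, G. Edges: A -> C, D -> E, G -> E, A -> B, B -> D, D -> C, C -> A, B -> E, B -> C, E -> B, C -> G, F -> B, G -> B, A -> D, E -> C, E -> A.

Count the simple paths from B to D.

B→C→A→D
B→C→G→E→A→D
B→D
B→E→A→D
B→E→C→A→D

5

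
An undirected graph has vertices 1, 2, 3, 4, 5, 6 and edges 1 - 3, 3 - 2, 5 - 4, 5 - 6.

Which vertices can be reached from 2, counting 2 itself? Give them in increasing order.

1, 2, 3

Start at 2.
Its neighbours: 3.
Then their neighbours: 1.
Nothing further is reachable.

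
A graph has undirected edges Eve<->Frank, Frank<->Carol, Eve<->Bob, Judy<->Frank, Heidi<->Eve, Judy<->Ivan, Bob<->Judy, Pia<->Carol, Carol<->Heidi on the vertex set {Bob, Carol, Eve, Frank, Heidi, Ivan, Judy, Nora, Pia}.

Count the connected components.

From Bob: component {Bob, Carol, Eve, Frank, Heidi, Ivan, Judy, Pia}.
From Nora: component {Nora}.
That's 2 components.

2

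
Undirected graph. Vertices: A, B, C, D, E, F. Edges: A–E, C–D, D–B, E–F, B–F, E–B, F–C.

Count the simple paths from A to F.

3

A–E–B–D–C–F
A–E–B–F
A–E–F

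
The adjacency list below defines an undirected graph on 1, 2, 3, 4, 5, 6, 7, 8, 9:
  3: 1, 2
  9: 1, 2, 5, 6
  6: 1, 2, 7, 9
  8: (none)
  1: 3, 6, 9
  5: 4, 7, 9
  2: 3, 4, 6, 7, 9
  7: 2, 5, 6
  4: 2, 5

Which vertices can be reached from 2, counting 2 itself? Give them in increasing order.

1, 2, 3, 4, 5, 6, 7, 9

Start at 2.
Its neighbours: 3, 4, 6, 7, 9.
Then their neighbours: 1, 5.
Nothing further is reachable.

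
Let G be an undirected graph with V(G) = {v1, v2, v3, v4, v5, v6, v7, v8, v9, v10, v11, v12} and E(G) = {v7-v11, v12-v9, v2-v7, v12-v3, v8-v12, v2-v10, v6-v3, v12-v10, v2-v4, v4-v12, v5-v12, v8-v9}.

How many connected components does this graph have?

From v1: component {v1}.
From v2: component {v2, v3, v4, v5, v6, v7, v8, v9, v10, v11, v12}.
That's 2 components.

2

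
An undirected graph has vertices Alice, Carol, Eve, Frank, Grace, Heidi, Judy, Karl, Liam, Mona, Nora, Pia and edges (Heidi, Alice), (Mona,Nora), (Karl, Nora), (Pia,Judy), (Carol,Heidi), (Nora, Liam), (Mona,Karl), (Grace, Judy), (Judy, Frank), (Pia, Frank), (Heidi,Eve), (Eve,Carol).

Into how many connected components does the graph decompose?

From Alice: component {Alice, Carol, Eve, Heidi}.
From Frank: component {Frank, Grace, Judy, Pia}.
From Karl: component {Karl, Liam, Mona, Nora}.
That's 3 components.

3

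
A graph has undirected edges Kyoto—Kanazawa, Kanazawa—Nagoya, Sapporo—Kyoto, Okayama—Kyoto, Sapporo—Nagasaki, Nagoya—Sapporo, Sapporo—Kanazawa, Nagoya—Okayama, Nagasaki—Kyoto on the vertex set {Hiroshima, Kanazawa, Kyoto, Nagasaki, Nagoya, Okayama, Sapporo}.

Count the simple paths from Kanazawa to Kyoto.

Kanazawa–Kyoto
Kanazawa–Nagoya–Okayama–Kyoto
Kanazawa–Nagoya–Sapporo–Kyoto
Kanazawa–Nagoya–Sapporo–Nagasaki–Kyoto
Kanazawa–Sapporo–Kyoto
Kanazawa–Sapporo–Nagasaki–Kyoto
Kanazawa–Sapporo–Nagoya–Okayama–Kyoto

7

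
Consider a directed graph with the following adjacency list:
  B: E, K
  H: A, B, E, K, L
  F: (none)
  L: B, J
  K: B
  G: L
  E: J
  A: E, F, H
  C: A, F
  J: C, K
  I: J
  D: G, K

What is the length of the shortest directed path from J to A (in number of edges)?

Distance 0: J.
Distance 1: C, K.
Distance 2: A, B, F — contains A.

2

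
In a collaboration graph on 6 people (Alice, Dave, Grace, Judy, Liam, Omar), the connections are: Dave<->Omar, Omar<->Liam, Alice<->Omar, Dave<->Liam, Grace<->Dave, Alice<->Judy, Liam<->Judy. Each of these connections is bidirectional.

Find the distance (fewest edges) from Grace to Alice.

Distance 0: Grace.
Distance 1: Dave.
Distance 2: Liam, Omar.
Distance 3: Alice, Judy — contains Alice.

3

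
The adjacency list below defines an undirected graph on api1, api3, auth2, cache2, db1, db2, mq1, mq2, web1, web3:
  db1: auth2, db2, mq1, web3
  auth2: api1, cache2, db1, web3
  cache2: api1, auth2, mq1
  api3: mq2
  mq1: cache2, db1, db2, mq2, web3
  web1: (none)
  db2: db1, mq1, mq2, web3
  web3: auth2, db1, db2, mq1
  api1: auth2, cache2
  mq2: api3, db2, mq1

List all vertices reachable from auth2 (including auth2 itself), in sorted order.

Start at auth2.
Its neighbours: api1, cache2, db1, web3.
Then their neighbours: db2, mq1.
Then next layer: mq2.
Then next layer: api3.
Nothing further is reachable.

api1, api3, auth2, cache2, db1, db2, mq1, mq2, web3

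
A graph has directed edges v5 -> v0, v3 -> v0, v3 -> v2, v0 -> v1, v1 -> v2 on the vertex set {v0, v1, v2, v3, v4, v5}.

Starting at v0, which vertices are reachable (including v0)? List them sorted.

v0, v1, v2

Start at v0.
Its neighbours: v1.
Then their neighbours: v2.
Nothing further is reachable.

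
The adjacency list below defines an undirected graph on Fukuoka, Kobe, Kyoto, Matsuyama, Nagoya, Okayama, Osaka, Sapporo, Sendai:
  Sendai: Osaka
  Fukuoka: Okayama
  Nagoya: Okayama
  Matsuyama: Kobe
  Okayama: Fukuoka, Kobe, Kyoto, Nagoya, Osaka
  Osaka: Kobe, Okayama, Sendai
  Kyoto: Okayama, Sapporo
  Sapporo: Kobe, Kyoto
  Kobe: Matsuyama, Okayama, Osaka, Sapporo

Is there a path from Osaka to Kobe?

Explore from Osaka.
Distance 1: reach Kobe, Okayama, Sendai.
Found Kobe.

Yes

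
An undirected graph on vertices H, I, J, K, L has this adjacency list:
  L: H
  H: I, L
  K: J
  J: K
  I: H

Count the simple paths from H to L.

1

H–L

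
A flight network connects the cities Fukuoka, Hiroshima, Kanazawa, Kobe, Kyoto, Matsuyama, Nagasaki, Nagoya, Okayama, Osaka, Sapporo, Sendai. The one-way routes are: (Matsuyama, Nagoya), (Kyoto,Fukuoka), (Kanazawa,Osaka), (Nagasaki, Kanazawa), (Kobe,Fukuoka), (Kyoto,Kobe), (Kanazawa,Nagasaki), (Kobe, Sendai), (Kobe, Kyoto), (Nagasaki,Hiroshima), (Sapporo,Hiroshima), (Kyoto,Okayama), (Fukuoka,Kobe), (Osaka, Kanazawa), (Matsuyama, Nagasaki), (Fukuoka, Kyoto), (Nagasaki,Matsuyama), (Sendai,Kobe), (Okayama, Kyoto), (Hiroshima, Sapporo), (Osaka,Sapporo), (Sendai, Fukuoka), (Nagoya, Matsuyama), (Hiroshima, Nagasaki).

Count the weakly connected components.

From Fukuoka: component {Fukuoka, Kobe, Kyoto, Okayama, Sendai}.
From Hiroshima: component {Hiroshima, Kanazawa, Matsuyama, Nagasaki, Nagoya, Osaka, Sapporo}.
That's 2 components.

2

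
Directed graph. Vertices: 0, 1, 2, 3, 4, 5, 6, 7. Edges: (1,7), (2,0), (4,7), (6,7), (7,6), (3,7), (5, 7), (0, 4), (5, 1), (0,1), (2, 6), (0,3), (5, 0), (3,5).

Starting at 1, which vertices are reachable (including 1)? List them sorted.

1, 6, 7

Start at 1.
Its neighbours: 7.
Then their neighbours: 6.
Nothing further is reachable.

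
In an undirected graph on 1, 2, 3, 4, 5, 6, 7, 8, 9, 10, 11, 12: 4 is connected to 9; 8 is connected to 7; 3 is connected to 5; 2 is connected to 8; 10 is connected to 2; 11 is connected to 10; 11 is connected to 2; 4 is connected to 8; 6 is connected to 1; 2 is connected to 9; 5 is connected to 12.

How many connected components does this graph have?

From 1: component {1, 6}.
From 2: component {2, 4, 7, 8, 9, 10, 11}.
From 3: component {3, 5, 12}.
That's 3 components.

3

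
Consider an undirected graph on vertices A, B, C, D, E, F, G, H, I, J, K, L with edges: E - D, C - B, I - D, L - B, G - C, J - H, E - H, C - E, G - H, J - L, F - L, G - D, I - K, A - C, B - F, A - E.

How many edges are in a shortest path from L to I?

5

Distance 0: L.
Distance 1: B, F, J.
Distance 2: C, H.
Distance 3: A, E, G.
Distance 4: D.
Distance 5: I — contains I.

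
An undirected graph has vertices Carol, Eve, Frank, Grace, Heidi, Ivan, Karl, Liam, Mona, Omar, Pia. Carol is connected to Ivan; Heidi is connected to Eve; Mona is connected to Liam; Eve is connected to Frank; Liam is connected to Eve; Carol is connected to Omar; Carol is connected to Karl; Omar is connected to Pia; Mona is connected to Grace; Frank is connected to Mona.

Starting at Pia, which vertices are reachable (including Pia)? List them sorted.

Carol, Ivan, Karl, Omar, Pia

Start at Pia.
Its neighbours: Omar.
Then their neighbours: Carol.
Then next layer: Ivan, Karl.
Nothing further is reachable.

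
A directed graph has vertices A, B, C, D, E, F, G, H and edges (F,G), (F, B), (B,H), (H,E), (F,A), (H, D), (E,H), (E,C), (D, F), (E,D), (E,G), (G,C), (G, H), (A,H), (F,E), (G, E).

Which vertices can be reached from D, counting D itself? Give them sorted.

Start at D.
Its neighbours: F.
Then their neighbours: A, B, E, G.
Then next layer: C, H.
Every vertex is now reached.

A, B, C, D, E, F, G, H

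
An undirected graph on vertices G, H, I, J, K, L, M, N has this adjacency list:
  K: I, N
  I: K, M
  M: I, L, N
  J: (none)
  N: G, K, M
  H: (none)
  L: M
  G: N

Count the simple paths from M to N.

2

M–I–K–N
M–N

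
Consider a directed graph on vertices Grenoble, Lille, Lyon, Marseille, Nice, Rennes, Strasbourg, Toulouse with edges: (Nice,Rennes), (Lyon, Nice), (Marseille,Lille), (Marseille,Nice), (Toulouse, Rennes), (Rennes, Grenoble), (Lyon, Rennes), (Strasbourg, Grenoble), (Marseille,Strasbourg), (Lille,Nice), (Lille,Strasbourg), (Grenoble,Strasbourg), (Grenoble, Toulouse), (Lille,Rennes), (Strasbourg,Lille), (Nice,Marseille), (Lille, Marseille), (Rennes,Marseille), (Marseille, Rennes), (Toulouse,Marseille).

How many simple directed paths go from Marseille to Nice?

4

Marseille→Lille→Nice
Marseille→Nice
Marseille→Rennes→Grenoble→Strasbourg→Lille→Nice
Marseille→Strasbourg→Lille→Nice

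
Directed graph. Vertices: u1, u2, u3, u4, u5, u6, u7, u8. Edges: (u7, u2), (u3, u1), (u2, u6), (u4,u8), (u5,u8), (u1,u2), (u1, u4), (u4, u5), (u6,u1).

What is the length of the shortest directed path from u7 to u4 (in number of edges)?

Distance 0: u7.
Distance 1: u2.
Distance 2: u6.
Distance 3: u1.
Distance 4: u4 — contains u4.

4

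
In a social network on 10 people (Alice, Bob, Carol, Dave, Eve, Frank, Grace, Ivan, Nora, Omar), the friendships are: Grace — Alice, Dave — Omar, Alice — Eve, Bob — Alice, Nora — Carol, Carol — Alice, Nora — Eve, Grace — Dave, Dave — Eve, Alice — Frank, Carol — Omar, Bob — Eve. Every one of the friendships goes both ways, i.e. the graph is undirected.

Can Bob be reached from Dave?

Explore from Dave.
Distance 1: reach Eve, Grace, Omar.
Distance 2: reach Alice, Bob, Carol, Nora.
Found Bob.

Yes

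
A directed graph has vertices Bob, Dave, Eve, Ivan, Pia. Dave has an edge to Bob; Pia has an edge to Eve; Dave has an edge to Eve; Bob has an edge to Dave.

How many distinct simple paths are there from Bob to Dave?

Bob→Dave

1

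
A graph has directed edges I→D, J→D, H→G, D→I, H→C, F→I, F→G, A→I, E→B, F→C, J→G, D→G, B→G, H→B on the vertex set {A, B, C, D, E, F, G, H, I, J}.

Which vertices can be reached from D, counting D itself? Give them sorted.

D, G, I

Start at D.
Its neighbours: G, I.
Nothing further is reachable.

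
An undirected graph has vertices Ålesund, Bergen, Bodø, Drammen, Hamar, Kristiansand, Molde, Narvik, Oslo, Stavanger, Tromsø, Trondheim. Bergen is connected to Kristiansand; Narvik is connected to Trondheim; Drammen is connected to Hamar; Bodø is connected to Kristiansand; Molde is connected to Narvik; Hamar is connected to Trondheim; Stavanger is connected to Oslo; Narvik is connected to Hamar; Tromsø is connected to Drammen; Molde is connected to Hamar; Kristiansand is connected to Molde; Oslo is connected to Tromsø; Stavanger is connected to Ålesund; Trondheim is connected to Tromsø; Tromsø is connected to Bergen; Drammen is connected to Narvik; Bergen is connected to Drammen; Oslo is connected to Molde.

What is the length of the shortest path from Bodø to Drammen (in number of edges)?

Distance 0: Bodø.
Distance 1: Kristiansand.
Distance 2: Bergen, Molde.
Distance 3: Drammen, Hamar, Narvik, Oslo, Tromsø — contains Drammen.

3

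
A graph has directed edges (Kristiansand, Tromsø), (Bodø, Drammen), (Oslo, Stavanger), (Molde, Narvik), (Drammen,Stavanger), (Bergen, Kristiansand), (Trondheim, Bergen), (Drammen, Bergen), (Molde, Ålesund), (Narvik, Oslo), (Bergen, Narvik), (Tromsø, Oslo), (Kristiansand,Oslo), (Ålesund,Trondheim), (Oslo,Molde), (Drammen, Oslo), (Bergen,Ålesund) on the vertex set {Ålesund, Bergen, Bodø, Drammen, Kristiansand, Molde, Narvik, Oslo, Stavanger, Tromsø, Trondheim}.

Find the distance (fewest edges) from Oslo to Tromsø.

6

Distance 0: Oslo.
Distance 1: Molde, Stavanger.
Distance 2: Ålesund, Narvik.
Distance 3: Trondheim.
Distance 4: Bergen.
Distance 5: Kristiansand.
Distance 6: Tromsø — contains Tromsø.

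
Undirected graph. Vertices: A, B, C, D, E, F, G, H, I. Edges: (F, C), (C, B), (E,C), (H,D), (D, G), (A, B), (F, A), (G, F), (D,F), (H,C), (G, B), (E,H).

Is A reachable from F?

Explore from F.
Distance 1: reach A, C, D, G.
Found A.

Yes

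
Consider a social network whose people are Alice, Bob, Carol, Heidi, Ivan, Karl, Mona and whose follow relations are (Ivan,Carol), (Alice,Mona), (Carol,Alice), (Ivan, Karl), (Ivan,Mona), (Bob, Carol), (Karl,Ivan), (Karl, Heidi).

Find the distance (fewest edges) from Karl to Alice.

Distance 0: Karl.
Distance 1: Heidi, Ivan.
Distance 2: Carol, Mona.
Distance 3: Alice — contains Alice.

3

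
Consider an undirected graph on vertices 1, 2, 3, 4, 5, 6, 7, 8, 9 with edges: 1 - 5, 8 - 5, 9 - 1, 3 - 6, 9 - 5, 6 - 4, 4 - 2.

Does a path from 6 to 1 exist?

No

Explore from 6.
Distance 1: reach 3, 4.
Distance 2: reach 2.
The search is exhausted without reaching 1; it lies in a different component.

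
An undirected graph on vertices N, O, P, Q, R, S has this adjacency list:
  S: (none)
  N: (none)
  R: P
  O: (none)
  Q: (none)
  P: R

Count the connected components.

From N: component {N}.
From O: component {O}.
From P: component {P, R}.
From Q: component {Q}.
From S: component {S}.
That's 5 components.

5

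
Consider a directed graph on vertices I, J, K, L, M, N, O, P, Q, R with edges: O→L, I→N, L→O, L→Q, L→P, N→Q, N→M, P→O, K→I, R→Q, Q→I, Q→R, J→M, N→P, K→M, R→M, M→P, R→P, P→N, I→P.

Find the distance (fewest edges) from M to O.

Distance 0: M.
Distance 1: P.
Distance 2: N, O — contains O.

2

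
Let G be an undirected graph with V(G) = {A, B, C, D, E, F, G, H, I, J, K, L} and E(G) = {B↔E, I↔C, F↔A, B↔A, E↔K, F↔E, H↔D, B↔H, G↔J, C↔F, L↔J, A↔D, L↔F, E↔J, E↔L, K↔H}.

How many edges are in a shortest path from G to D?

Distance 0: G.
Distance 1: J.
Distance 2: E, L.
Distance 3: B, F, K.
Distance 4: A, C, H.
Distance 5: D, I — contains D.

5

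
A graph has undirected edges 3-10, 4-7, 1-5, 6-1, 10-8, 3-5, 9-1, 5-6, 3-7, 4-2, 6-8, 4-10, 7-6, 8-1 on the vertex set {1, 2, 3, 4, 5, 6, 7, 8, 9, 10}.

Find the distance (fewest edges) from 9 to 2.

5

Distance 0: 9.
Distance 1: 1.
Distance 2: 5, 6, 8.
Distance 3: 3, 7, 10.
Distance 4: 4.
Distance 5: 2 — contains 2.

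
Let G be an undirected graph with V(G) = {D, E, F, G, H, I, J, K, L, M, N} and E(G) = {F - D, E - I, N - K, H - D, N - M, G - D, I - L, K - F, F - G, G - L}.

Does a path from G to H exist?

Yes

Explore from G.
Distance 1: reach D, F, L.
Distance 2: reach H, I, K.
Found H.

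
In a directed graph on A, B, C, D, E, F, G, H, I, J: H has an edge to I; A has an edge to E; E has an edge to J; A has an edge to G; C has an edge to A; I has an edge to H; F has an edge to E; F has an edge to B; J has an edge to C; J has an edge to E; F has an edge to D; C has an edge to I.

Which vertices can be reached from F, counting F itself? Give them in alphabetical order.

Start at F.
Its neighbours: B, D, E.
Then their neighbours: J.
Then next layer: C.
Then next layer: A, I.
Then next layer: G, H.
Every vertex is now reached.

A, B, C, D, E, F, G, H, I, J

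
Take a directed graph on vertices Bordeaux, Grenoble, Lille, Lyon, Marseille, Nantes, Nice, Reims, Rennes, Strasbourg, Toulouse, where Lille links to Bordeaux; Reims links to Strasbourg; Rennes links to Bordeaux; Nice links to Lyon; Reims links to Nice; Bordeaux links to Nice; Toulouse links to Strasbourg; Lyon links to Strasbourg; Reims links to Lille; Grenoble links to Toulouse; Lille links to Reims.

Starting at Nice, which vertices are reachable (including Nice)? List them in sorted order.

Lyon, Nice, Strasbourg

Start at Nice.
Its neighbours: Lyon.
Then their neighbours: Strasbourg.
Nothing further is reachable.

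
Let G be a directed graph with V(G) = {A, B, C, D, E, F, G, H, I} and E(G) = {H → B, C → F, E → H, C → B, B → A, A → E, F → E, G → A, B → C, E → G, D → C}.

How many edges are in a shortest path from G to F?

6

Distance 0: G.
Distance 1: A.
Distance 2: E.
Distance 3: H.
Distance 4: B.
Distance 5: C.
Distance 6: F — contains F.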